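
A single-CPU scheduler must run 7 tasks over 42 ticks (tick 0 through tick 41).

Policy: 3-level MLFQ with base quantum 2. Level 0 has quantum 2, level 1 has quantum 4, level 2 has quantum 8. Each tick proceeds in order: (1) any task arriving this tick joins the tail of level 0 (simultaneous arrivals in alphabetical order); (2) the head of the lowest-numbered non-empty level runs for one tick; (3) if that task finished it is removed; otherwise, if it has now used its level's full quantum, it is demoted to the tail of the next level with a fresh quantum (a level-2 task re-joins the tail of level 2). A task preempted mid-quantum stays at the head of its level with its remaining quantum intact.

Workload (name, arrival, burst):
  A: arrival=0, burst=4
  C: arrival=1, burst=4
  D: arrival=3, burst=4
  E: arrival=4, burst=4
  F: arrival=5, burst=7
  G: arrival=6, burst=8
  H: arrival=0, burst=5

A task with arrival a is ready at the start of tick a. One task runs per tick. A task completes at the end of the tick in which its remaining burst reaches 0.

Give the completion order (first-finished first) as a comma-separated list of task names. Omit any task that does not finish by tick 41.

t=0: L0/L1/L2 = AH/-/- → run A
t=1: L0/L1/L2 = AHC/-/- → run A
t=2: L0/L1/L2 = HC/A/- → run H
t=3: L0/L1/L2 = HCD/A/- → run H
t=4: L0/L1/L2 = CDE/AH/- → run C
t=5: L0/L1/L2 = CDEF/AH/- → run C
t=6: L0/L1/L2 = DEFG/AHC/- → run D
t=7: L0/L1/L2 = DEFG/AHC/- → run D
t=8: L0/L1/L2 = EFG/AHCD/- → run E
t=9: L0/L1/L2 = EFG/AHCD/- → run E
t=10: L0/L1/L2 = FG/AHCDE/- → run F
t=11: L0/L1/L2 = FG/AHCDE/- → run F
t=12: L0/L1/L2 = G/AHCDEF/- → run G
t=13: L0/L1/L2 = G/AHCDEF/- → run G
t=14: L0/L1/L2 = -/AHCDEFG/- → run A
t=15: L0/L1/L2 = -/AHCDEFG/- → run A
t=16: L0/L1/L2 = -/HCDEFG/- → run H
t=17: L0/L1/L2 = -/HCDEFG/- → run H
t=18: L0/L1/L2 = -/HCDEFG/- → run H
t=19: L0/L1/L2 = -/CDEFG/- → run C
t=20: L0/L1/L2 = -/CDEFG/- → run C
t=21: L0/L1/L2 = -/DEFG/- → run D
t=22: L0/L1/L2 = -/DEFG/- → run D
t=23: L0/L1/L2 = -/EFG/- → run E
t=24: L0/L1/L2 = -/EFG/- → run E
t=25: L0/L1/L2 = -/FG/- → run F
t=26: L0/L1/L2 = -/FG/- → run F
t=27: L0/L1/L2 = -/FG/- → run F
t=28: L0/L1/L2 = -/FG/- → run F
t=29: L0/L1/L2 = -/G/F → run G
t=30: L0/L1/L2 = -/G/F → run G
t=31: L0/L1/L2 = -/G/F → run G
t=32: L0/L1/L2 = -/G/F → run G
t=33: L0/L1/L2 = -/-/FG → run F
t=34: L0/L1/L2 = -/-/G → run G
t=35: L0/L1/L2 = -/-/G → run G
t=36: (idle)
t=37: (idle)
t=38: (idle)
t=39: (idle)
t=40: (idle)
t=41: (idle)

completion order = A, H, C, D, E, F, G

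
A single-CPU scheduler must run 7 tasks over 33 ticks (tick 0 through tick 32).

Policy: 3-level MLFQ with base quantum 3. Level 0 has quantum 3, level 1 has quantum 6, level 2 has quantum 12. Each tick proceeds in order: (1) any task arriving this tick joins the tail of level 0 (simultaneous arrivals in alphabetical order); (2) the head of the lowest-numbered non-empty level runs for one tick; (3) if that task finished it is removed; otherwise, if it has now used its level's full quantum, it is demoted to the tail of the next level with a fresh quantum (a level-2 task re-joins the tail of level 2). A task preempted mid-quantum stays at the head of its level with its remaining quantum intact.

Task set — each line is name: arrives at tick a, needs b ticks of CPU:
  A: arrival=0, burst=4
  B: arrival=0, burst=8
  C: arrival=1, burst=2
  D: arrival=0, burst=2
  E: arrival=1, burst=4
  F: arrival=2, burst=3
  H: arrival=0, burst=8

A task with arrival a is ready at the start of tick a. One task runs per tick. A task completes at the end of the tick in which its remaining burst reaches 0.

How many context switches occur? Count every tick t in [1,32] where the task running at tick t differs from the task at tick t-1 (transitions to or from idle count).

t=0: L0/L1/L2 = ABDH/-/- → run A
t=1: L0/L1/L2 = ABDHCE/-/- → run A
t=2: L0/L1/L2 = ABDHCEF/-/- → run A
t=3: L0/L1/L2 = BDHCEF/A/- → run B
t=4: L0/L1/L2 = BDHCEF/A/- → run B
t=5: L0/L1/L2 = BDHCEF/A/- → run B
t=6: L0/L1/L2 = DHCEF/AB/- → run D
t=7: L0/L1/L2 = DHCEF/AB/- → run D
t=8: L0/L1/L2 = HCEF/AB/- → run H
t=9: L0/L1/L2 = HCEF/AB/- → run H
t=10: L0/L1/L2 = HCEF/AB/- → run H
t=11: L0/L1/L2 = CEF/ABH/- → run C
t=12: L0/L1/L2 = CEF/ABH/- → run C
t=13: L0/L1/L2 = EF/ABH/- → run E
t=14: L0/L1/L2 = EF/ABH/- → run E
t=15: L0/L1/L2 = EF/ABH/- → run E
t=16: L0/L1/L2 = F/ABHE/- → run F
t=17: L0/L1/L2 = F/ABHE/- → run F
t=18: L0/L1/L2 = F/ABHE/- → run F
t=19: L0/L1/L2 = -/ABHE/- → run A
t=20: L0/L1/L2 = -/BHE/- → run B
t=21: L0/L1/L2 = -/BHE/- → run B
t=22: L0/L1/L2 = -/BHE/- → run B
t=23: L0/L1/L2 = -/BHE/- → run B
t=24: L0/L1/L2 = -/BHE/- → run B
t=25: L0/L1/L2 = -/HE/- → run H
t=26: L0/L1/L2 = -/HE/- → run H
t=27: L0/L1/L2 = -/HE/- → run H
t=28: L0/L1/L2 = -/HE/- → run H
t=29: L0/L1/L2 = -/HE/- → run H
t=30: L0/L1/L2 = -/E/- → run E
t=31: (idle)
t=32: (idle)

context switches = 11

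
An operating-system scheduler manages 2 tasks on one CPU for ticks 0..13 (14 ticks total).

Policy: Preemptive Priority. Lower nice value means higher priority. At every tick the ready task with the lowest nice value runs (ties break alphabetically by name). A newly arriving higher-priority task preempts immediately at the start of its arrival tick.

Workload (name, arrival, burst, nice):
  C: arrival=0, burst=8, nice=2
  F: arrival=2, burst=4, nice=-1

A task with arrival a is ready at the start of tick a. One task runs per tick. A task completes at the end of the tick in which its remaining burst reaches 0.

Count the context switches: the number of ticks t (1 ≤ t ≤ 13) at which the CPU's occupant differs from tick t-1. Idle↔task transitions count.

context switches = 3

t=0: ready={C} → run C
t=1: ready={C} → run C
t=2: ready={C,F} → run F
t=3: ready={C,F} → run F
t=4: ready={C,F} → run F
t=5: ready={C,F} → run F
t=6: ready={C} → run C
t=7: ready={C} → run C
t=8: ready={C} → run C
t=9: ready={C} → run C
t=10: ready={C} → run C
t=11: ready={C} → run C
t=12: (idle)
t=13: (idle)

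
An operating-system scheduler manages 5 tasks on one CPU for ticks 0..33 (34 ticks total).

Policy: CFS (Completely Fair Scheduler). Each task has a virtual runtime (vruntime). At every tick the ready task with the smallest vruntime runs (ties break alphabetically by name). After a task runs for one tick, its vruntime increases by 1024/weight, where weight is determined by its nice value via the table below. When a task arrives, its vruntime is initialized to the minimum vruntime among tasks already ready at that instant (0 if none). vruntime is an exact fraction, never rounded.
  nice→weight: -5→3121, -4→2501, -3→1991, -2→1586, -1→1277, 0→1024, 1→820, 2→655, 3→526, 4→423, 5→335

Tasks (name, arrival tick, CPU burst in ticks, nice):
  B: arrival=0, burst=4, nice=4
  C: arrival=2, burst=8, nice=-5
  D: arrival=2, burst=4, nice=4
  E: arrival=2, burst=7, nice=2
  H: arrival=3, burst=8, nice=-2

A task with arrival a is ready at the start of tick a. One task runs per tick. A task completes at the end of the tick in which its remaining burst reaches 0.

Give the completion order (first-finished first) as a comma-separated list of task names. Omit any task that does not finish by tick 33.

t=0: vr[B=0] → run B
t=1: vr[B=1024/423] → run B
t=2: vr[B=2048/423 C=2048/423 D=2048/423 E=2048/423] → run B
t=3: vr[B=1024/141 C=2048/423 D=2048/423 E=2048/423 H=2048/423] → run C
t=4: vr[B=1024/141 C=6824960/1320183 D=2048/423 E=2048/423 H=2048/423] → run D
t=5: vr[B=1024/141 C=6824960/1320183 D=1024/141 E=2048/423 H=2048/423] → run E
t=6: vr[B=1024/141 C=6824960/1320183 D=1024/141 E=1774592/277065 H=2048/423] → run H
t=7: vr[B=1024/141 C=6824960/1320183 D=1024/141 E=1774592/277065 H=1840640/335439] → run C
t=8: vr[B=1024/141 C=7258112/1320183 D=1024/141 E=1774592/277065 H=1840640/335439] → run H
t=9: vr[B=1024/141 C=7258112/1320183 D=1024/141 E=1774592/277065 H=2057216/335439] → run C
t=10: vr[B=1024/141 C=7691264/1320183 D=1024/141 E=1774592/277065 H=2057216/335439] → run C
t=11: vr[B=1024/141 C=8124416/1320183 D=1024/141 E=1774592/277065 H=2057216/335439] → run H
t=12: vr[B=1024/141 C=8124416/1320183 D=1024/141 E=1774592/277065 H=2273792/335439] → run C
t=13: vr[B=1024/141 C=8557568/1320183 D=1024/141 E=1774592/277065 H=2273792/335439] → run E
t=14: vr[B=1024/141 C=8557568/1320183 D=1024/141 E=2207744/277065 H=2273792/335439] → run C
t=15: vr[B=1024/141 C=8990720/1320183 D=1024/141 E=2207744/277065 H=2273792/335439] → run H
t=16: vr[B=1024/141 C=8990720/1320183 D=1024/141 E=2207744/277065 H=2490368/335439] → run C
t=17: vr[B=1024/141 C=9423872/1320183 D=1024/141 E=2207744/277065 H=2490368/335439] → run C
t=18: vr[B=1024/141 D=1024/141 E=2207744/277065 H=2490368/335439] → run B
t=19: vr[D=1024/141 E=2207744/277065 H=2490368/335439] → run D
t=20: vr[D=4096/423 E=2207744/277065 H=2490368/335439] → run H
t=21: vr[D=4096/423 E=2207744/277065 H=2706944/335439] → run E
t=22: vr[D=4096/423 E=2640896/277065 H=2706944/335439] → run H
t=23: vr[D=4096/423 E=2640896/277065 H=2923520/335439] → run H
t=24: vr[D=4096/423 E=2640896/277065 H=3140096/335439] → run H
t=25: vr[D=4096/423 E=2640896/277065] → run E
t=26: vr[D=4096/423 E=3074048/277065] → run D
t=27: vr[D=5120/423 E=3074048/277065] → run E
t=28: vr[D=5120/423 E=701440/55413] → run D
t=29: vr[E=701440/55413] → run E
t=30: vr[E=3940352/277065] → run E
t=31: (idle)
t=32: (idle)
t=33: (idle)

completion order = C, B, H, D, E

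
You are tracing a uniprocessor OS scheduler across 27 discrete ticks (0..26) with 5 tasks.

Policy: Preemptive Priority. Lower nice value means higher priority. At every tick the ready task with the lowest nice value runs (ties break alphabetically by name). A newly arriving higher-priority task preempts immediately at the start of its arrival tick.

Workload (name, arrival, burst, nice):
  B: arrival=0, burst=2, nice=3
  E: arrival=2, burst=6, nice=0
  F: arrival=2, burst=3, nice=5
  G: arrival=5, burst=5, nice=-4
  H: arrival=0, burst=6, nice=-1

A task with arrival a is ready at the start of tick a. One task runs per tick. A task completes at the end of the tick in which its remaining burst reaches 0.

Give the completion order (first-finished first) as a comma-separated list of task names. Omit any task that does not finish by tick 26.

t=0: ready={B,H} → run H
t=1: ready={B,H} → run H
t=2: ready={B,E,F,H} → run H
t=3: ready={B,E,F,H} → run H
t=4: ready={B,E,F,H} → run H
t=5: ready={B,E,F,G,H} → run G
t=6: ready={B,E,F,G,H} → run G
t=7: ready={B,E,F,G,H} → run G
t=8: ready={B,E,F,G,H} → run G
t=9: ready={B,E,F,G,H} → run G
t=10: ready={B,E,F,H} → run H
t=11: ready={B,E,F} → run E
t=12: ready={B,E,F} → run E
t=13: ready={B,E,F} → run E
t=14: ready={B,E,F} → run E
t=15: ready={B,E,F} → run E
t=16: ready={B,E,F} → run E
t=17: ready={B,F} → run B
t=18: ready={B,F} → run B
t=19: ready={F} → run F
t=20: ready={F} → run F
t=21: ready={F} → run F
t=22: (idle)
t=23: (idle)
t=24: (idle)
t=25: (idle)
t=26: (idle)

completion order = G, H, E, B, F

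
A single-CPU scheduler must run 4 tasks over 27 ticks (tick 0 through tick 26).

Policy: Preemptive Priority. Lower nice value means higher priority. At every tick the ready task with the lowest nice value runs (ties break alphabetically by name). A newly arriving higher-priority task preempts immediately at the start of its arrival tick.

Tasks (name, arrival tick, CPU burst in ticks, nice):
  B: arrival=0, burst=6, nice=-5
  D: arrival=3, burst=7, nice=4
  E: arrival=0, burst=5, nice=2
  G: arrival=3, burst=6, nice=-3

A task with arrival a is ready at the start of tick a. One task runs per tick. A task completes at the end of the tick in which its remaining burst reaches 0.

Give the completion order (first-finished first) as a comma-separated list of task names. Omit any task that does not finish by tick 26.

completion order = B, G, E, D

t=0: ready={B,E} → run B
t=1: ready={B,E} → run B
t=2: ready={B,E} → run B
t=3: ready={B,D,E,G} → run B
t=4: ready={B,D,E,G} → run B
t=5: ready={B,D,E,G} → run B
t=6: ready={D,E,G} → run G
t=7: ready={D,E,G} → run G
t=8: ready={D,E,G} → run G
t=9: ready={D,E,G} → run G
t=10: ready={D,E,G} → run G
t=11: ready={D,E,G} → run G
t=12: ready={D,E} → run E
t=13: ready={D,E} → run E
t=14: ready={D,E} → run E
t=15: ready={D,E} → run E
t=16: ready={D,E} → run E
t=17: ready={D} → run D
t=18: ready={D} → run D
t=19: ready={D} → run D
t=20: ready={D} → run D
t=21: ready={D} → run D
t=22: ready={D} → run D
t=23: ready={D} → run D
t=24: (idle)
t=25: (idle)
t=26: (idle)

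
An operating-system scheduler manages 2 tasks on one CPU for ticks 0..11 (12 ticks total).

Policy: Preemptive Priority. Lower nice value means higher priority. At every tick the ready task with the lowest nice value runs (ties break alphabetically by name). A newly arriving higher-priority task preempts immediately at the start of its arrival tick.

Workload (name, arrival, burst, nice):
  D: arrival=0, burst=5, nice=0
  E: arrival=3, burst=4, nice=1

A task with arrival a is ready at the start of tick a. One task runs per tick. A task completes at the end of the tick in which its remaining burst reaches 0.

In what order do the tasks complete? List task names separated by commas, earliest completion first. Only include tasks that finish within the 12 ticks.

t=0: ready={D} → run D
t=1: ready={D} → run D
t=2: ready={D} → run D
t=3: ready={D,E} → run D
t=4: ready={D,E} → run D
t=5: ready={E} → run E
t=6: ready={E} → run E
t=7: ready={E} → run E
t=8: ready={E} → run E
t=9: (idle)
t=10: (idle)
t=11: (idle)

completion order = D, E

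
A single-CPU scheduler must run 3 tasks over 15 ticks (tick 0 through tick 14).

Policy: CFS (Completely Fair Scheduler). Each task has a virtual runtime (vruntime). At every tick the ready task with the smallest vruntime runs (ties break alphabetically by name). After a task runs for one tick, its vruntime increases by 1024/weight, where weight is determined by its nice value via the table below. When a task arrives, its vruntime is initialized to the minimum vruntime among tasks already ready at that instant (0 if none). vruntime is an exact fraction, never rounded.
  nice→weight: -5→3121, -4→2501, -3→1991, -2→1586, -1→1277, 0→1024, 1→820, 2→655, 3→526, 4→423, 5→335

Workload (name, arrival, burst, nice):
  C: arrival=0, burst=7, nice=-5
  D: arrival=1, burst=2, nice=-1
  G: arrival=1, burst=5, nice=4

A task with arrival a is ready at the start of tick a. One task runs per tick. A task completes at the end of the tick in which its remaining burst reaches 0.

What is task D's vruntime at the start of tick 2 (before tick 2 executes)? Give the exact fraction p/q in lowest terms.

vruntime(D, start of tick 2) = 1024/3121

t=0: vr[C=0] → run C
t=1: vr[C=1024/3121 D=1024/3121 G=1024/3121] → run C
t=2: vr[C=2048/3121 D=1024/3121 G=1024/3121] → run D
t=3: vr[C=2048/3121 D=4503552/3985517 G=1024/3121] → run G
t=4: vr[C=2048/3121 D=4503552/3985517 G=3629056/1320183] → run C
t=5: vr[C=3072/3121 D=4503552/3985517 G=3629056/1320183] → run C
t=6: vr[C=4096/3121 D=4503552/3985517 G=3629056/1320183] → run D
t=7: vr[C=4096/3121 G=3629056/1320183] → run C
t=8: vr[C=5120/3121 G=3629056/1320183] → run C
t=9: vr[C=6144/3121 G=3629056/1320183] → run C
t=10: vr[G=3629056/1320183] → run G
t=11: vr[G=6824960/1320183] → run G
t=12: vr[G=3340288/440061] → run G
t=13: vr[G=13216768/1320183] → run G
t=14: (idle)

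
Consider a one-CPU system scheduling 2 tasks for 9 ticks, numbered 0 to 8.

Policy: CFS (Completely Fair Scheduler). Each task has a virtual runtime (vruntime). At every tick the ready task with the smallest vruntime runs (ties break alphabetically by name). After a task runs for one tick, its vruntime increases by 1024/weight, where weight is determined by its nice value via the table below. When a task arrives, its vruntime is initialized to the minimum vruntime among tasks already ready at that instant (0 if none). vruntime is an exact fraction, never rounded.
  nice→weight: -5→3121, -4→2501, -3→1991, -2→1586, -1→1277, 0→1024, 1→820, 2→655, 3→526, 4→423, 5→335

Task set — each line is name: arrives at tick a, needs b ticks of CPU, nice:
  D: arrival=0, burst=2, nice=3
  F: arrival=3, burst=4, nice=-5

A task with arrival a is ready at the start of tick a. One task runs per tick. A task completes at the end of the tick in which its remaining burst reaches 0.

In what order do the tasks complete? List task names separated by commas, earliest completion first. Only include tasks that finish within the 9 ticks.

t=0: vr[D=0] → run D
t=1: vr[D=512/263] → run D
t=2: (idle)
t=3: vr[F=0] → run F
t=4: vr[F=1024/3121] → run F
t=5: vr[F=2048/3121] → run F
t=6: vr[F=3072/3121] → run F
t=7: (idle)
t=8: (idle)

completion order = D, F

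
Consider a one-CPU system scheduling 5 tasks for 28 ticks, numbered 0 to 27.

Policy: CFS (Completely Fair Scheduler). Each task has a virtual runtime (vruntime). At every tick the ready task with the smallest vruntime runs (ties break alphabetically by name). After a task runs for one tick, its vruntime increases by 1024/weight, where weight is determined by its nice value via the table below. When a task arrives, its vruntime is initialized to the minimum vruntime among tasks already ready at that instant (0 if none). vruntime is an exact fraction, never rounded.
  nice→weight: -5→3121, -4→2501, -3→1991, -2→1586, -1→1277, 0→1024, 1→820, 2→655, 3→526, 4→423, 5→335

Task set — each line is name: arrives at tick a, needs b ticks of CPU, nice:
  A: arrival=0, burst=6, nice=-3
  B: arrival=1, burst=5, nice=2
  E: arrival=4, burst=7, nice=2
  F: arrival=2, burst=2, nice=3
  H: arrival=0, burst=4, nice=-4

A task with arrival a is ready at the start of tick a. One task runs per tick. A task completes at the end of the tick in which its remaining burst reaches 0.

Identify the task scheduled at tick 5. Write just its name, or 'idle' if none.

t=0: vr[A=0 H=0] → run A
t=1: vr[A=1024/1991 B=0 H=0] → run B
t=2: vr[A=1024/1991 B=1024/655 F=0 H=0] → run F
t=3: vr[A=1024/1991 B=1024/655 F=512/263 H=0] → run H
t=4: vr[A=1024/1991 B=1024/655 E=1024/2501 F=512/263 H=1024/2501] → run E
t=5: vr[A=1024/1991 B=1024/655 E=3231744/1638155 F=512/263 H=1024/2501] → run H
t=6: vr[A=1024/1991 B=1024/655 E=3231744/1638155 F=512/263 H=2048/2501] → run A
t=7: vr[A=2048/1991 B=1024/655 E=3231744/1638155 F=512/263 H=2048/2501] → run H
t=8: vr[A=2048/1991 B=1024/655 E=3231744/1638155 F=512/263 H=3072/2501] → run A
t=9: vr[A=3072/1991 B=1024/655 E=3231744/1638155 F=512/263 H=3072/2501] → run H
t=10: vr[A=3072/1991 B=1024/655 E=3231744/1638155 F=512/263] → run A
t=11: vr[A=4096/1991 B=1024/655 E=3231744/1638155 F=512/263] → run B
t=12: vr[A=4096/1991 B=2048/655 E=3231744/1638155 F=512/263] → run F
t=13: vr[A=4096/1991 B=2048/655 E=3231744/1638155] → run E
t=14: vr[A=4096/1991 B=2048/655 E=5792768/1638155] → run A
t=15: vr[A=5120/1991 B=2048/655 E=5792768/1638155] → run A
t=16: vr[B=2048/655 E=5792768/1638155] → run B
t=17: vr[B=3072/655 E=5792768/1638155] → run E
t=18: vr[B=3072/655 E=8353792/1638155] → run B
t=19: vr[B=4096/655 E=8353792/1638155] → run E
t=20: vr[B=4096/655 E=10914816/1638155] → run B
t=21: vr[E=10914816/1638155] → run E
t=22: vr[E=2695168/327631] → run E
t=23: vr[E=16036864/1638155] → run E
t=24: (idle)
t=25: (idle)
t=26: (idle)
t=27: (idle)

running at tick 5 = H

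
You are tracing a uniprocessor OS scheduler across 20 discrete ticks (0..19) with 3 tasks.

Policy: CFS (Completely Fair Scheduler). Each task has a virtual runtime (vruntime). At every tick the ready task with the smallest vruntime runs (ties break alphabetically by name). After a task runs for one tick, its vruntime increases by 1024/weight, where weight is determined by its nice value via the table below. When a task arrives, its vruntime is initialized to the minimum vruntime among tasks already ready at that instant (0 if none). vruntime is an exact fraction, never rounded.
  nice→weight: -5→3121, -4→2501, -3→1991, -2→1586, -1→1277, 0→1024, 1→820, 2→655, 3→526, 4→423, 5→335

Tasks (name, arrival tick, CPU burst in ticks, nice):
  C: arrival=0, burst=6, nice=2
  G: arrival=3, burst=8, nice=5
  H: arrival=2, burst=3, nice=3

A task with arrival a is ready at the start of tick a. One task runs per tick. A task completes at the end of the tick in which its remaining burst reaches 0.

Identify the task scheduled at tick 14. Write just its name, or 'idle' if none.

running at tick 14 = G

t=0: vr[C=0] → run C
t=1: vr[C=1024/655] → run C
t=2: vr[C=2048/655 H=2048/655] → run C
t=3: vr[C=3072/655 G=2048/655 H=2048/655] → run G
t=4: vr[C=3072/655 G=54272/8777 H=2048/655] → run H
t=5: vr[C=3072/655 G=54272/8777 H=873984/172265] → run C
t=6: vr[C=4096/655 G=54272/8777 H=873984/172265] → run H
t=7: vr[C=4096/655 G=54272/8777 H=1209344/172265] → run G
t=8: vr[C=4096/655 G=405504/43885 H=1209344/172265] → run C
t=9: vr[C=1024/131 G=405504/43885 H=1209344/172265] → run H
t=10: vr[C=1024/131 G=405504/43885] → run C
t=11: vr[G=405504/43885] → run G
t=12: vr[G=539648/43885] → run G
t=13: vr[G=673792/43885] → run G
t=14: vr[G=807936/43885] → run G
t=15: vr[G=188416/8777] → run G
t=16: vr[G=1076224/43885] → run G
t=17: (idle)
t=18: (idle)
t=19: (idle)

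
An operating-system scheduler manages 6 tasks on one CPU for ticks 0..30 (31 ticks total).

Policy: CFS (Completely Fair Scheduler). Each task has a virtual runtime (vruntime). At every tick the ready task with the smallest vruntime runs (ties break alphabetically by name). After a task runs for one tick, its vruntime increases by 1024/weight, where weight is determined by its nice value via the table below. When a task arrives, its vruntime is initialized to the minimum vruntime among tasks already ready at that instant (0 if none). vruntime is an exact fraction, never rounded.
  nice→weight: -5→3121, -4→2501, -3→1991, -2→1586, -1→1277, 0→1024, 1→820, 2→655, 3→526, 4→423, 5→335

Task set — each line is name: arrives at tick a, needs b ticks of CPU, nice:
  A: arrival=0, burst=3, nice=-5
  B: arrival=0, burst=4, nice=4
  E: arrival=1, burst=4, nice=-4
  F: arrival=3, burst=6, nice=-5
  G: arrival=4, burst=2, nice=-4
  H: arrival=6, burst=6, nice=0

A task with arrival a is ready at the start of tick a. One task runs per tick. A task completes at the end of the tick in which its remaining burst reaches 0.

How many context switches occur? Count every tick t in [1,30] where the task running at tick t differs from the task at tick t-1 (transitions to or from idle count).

t=0: vr[A=0 B=0] → run A
t=1: vr[A=1024/3121 B=0 E=0] → run B
t=2: vr[A=1024/3121 B=1024/423 E=0] → run E
t=3: vr[A=1024/3121 B=1024/423 E=1024/2501 F=1024/3121] → run A
t=4: vr[A=2048/3121 B=1024/423 E=1024/2501 F=1024/3121 G=1024/3121] → run F
t=5: vr[A=2048/3121 B=1024/423 E=1024/2501 F=2048/3121 G=1024/3121] → run G
t=6: vr[A=2048/3121 B=1024/423 E=1024/2501 F=2048/3121 G=5756928/7805621 H=1024/2501] → run E
t=7: vr[A=2048/3121 B=1024/423 E=2048/2501 F=2048/3121 G=5756928/7805621 H=1024/2501] → run H
t=8: vr[A=2048/3121 B=1024/423 E=2048/2501 F=2048/3121 G=5756928/7805621 H=3525/2501] → run A
t=9: vr[B=1024/423 E=2048/2501 F=2048/3121 G=5756928/7805621 H=3525/2501] → run F
t=10: vr[B=1024/423 E=2048/2501 F=3072/3121 G=5756928/7805621 H=3525/2501] → run G
t=11: vr[B=1024/423 E=2048/2501 F=3072/3121 H=3525/2501] → run E
t=12: vr[B=1024/423 E=3072/2501 F=3072/3121 H=3525/2501] → run F
t=13: vr[B=1024/423 E=3072/2501 F=4096/3121 H=3525/2501] → run E
t=14: vr[B=1024/423 F=4096/3121 H=3525/2501] → run F
t=15: vr[B=1024/423 F=5120/3121 H=3525/2501] → run H
t=16: vr[B=1024/423 F=5120/3121 H=6026/2501] → run F
t=17: vr[B=1024/423 F=6144/3121 H=6026/2501] → run F
t=18: vr[B=1024/423 H=6026/2501] → run H
t=19: vr[B=1024/423 H=8527/2501] → run B
t=20: vr[B=2048/423 H=8527/2501] → run H
t=21: vr[B=2048/423 H=11028/2501] → run H
t=22: vr[B=2048/423 H=13529/2501] → run B
t=23: vr[B=1024/141 H=13529/2501] → run H
t=24: vr[B=1024/141] → run B
t=25: (idle)
t=26: (idle)
t=27: (idle)
t=28: (idle)
t=29: (idle)
t=30: (idle)

context switches = 23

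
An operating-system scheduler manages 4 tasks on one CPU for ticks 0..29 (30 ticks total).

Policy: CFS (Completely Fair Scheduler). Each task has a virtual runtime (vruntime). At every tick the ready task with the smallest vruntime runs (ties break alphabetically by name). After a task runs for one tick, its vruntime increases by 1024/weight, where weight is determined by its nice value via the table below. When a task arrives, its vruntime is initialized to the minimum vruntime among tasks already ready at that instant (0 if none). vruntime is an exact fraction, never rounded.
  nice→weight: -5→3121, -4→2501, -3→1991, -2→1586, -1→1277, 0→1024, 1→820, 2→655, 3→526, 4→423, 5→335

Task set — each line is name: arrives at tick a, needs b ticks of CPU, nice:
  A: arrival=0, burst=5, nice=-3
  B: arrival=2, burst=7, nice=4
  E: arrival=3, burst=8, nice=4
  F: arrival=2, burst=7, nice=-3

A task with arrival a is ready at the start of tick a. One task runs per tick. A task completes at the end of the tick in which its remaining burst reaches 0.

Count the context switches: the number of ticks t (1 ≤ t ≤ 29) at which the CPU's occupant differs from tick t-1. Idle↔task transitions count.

context switches = 21

t=0: vr[A=0] → run A
t=1: vr[A=1024/1991] → run A
t=2: vr[A=2048/1991 B=2048/1991 F=2048/1991] → run A
t=3: vr[A=3072/1991 B=2048/1991 E=2048/1991 F=2048/1991] → run B
t=4: vr[A=3072/1991 B=2905088/842193 E=2048/1991 F=2048/1991] → run E
t=5: vr[A=3072/1991 B=2905088/842193 E=2905088/842193 F=2048/1991] → run F
t=6: vr[A=3072/1991 B=2905088/842193 E=2905088/842193 F=3072/1991] → run A
t=7: vr[A=4096/1991 B=2905088/842193 E=2905088/842193 F=3072/1991] → run F
t=8: vr[A=4096/1991 B=2905088/842193 E=2905088/842193 F=4096/1991] → run A
t=9: vr[B=2905088/842193 E=2905088/842193 F=4096/1991] → run F
t=10: vr[B=2905088/842193 E=2905088/842193 F=5120/1991] → run F
t=11: vr[B=2905088/842193 E=2905088/842193 F=6144/1991] → run F
t=12: vr[B=2905088/842193 E=2905088/842193 F=7168/1991] → run B
t=13: vr[B=4943872/842193 E=2905088/842193 F=7168/1991] → run E
t=14: vr[B=4943872/842193 E=4943872/842193 F=7168/1991] → run F
t=15: vr[B=4943872/842193 E=4943872/842193 F=8192/1991] → run F
t=16: vr[B=4943872/842193 E=4943872/842193] → run B
t=17: vr[B=2327552/280731 E=4943872/842193] → run E
t=18: vr[B=2327552/280731 E=2327552/280731] → run B
t=19: vr[B=9021440/842193 E=2327552/280731] → run E
t=20: vr[B=9021440/842193 E=9021440/842193] → run B
t=21: vr[B=11060224/842193 E=9021440/842193] → run E
t=22: vr[B=11060224/842193 E=11060224/842193] → run B
t=23: vr[B=4366336/280731 E=11060224/842193] → run E
t=24: vr[B=4366336/280731 E=4366336/280731] → run B
t=25: vr[E=4366336/280731] → run E
t=26: vr[E=15137792/842193] → run E
t=27: (idle)
t=28: (idle)
t=29: (idle)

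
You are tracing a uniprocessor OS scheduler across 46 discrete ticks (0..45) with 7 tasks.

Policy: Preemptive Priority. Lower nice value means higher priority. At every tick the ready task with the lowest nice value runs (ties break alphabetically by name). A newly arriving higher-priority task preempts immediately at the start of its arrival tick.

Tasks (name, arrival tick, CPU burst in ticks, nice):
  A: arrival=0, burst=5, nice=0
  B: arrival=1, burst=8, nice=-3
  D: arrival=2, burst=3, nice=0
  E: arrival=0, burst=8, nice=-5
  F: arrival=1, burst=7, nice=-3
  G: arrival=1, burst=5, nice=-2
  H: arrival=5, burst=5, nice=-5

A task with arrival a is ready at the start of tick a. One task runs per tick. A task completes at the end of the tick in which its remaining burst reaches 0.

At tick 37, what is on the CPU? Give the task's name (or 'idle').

running at tick 37 = A

t=0: ready={A,E} → run E
t=1: ready={A,B,E,F,G} → run E
t=2: ready={A,B,D,E,F,G} → run E
t=3: ready={A,B,D,E,F,G} → run E
t=4: ready={A,B,D,E,F,G} → run E
t=5: ready={A,B,D,E,F,G,H} → run E
t=6: ready={A,B,D,E,F,G,H} → run E
t=7: ready={A,B,D,E,F,G,H} → run E
t=8: ready={A,B,D,F,G,H} → run H
t=9: ready={A,B,D,F,G,H} → run H
t=10: ready={A,B,D,F,G,H} → run H
t=11: ready={A,B,D,F,G,H} → run H
t=12: ready={A,B,D,F,G,H} → run H
t=13: ready={A,B,D,F,G} → run B
t=14: ready={A,B,D,F,G} → run B
t=15: ready={A,B,D,F,G} → run B
t=16: ready={A,B,D,F,G} → run B
t=17: ready={A,B,D,F,G} → run B
t=18: ready={A,B,D,F,G} → run B
t=19: ready={A,B,D,F,G} → run B
t=20: ready={A,B,D,F,G} → run B
t=21: ready={A,D,F,G} → run F
t=22: ready={A,D,F,G} → run F
t=23: ready={A,D,F,G} → run F
t=24: ready={A,D,F,G} → run F
t=25: ready={A,D,F,G} → run F
t=26: ready={A,D,F,G} → run F
t=27: ready={A,D,F,G} → run F
t=28: ready={A,D,G} → run G
t=29: ready={A,D,G} → run G
t=30: ready={A,D,G} → run G
t=31: ready={A,D,G} → run G
t=32: ready={A,D,G} → run G
t=33: ready={A,D} → run A
t=34: ready={A,D} → run A
t=35: ready={A,D} → run A
t=36: ready={A,D} → run A
t=37: ready={A,D} → run A
t=38: ready={D} → run D
t=39: ready={D} → run D
t=40: ready={D} → run D
t=41: (idle)
t=42: (idle)
t=43: (idle)
t=44: (idle)
t=45: (idle)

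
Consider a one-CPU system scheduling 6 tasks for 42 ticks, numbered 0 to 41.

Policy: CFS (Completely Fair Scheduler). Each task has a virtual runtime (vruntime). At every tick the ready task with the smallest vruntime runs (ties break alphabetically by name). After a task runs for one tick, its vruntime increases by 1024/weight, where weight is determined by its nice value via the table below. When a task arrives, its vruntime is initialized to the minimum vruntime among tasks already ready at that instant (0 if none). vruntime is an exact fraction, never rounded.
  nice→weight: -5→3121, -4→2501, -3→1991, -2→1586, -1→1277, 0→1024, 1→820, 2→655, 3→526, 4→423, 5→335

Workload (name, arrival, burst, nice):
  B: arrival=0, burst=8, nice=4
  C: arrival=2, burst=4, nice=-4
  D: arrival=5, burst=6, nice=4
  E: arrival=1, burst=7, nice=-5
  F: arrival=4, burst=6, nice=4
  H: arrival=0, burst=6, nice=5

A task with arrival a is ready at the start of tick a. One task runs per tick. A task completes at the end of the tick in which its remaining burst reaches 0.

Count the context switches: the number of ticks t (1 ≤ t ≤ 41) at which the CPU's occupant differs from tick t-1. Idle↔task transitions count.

t=0: vr[B=0 H=0] → run B
t=1: vr[B=1024/423 E=0 H=0] → run E
t=2: vr[B=1024/423 C=0 E=1024/3121 H=0] → run C
t=3: vr[B=1024/423 C=1024/2501 E=1024/3121 H=0] → run H
t=4: vr[B=1024/423 C=1024/2501 E=1024/3121 F=1024/3121 H=1024/335] → run E
t=5: vr[B=1024/423 C=1024/2501 D=1024/3121 E=2048/3121 F=1024/3121 H=1024/335] → run D
t=6: vr[B=1024/423 C=1024/2501 D=3629056/1320183 E=2048/3121 F=1024/3121 H=1024/335] → run F
t=7: vr[B=1024/423 C=1024/2501 D=3629056/1320183 E=2048/3121 F=3629056/1320183 H=1024/335] → run C
t=8: vr[B=1024/423 C=2048/2501 D=3629056/1320183 E=2048/3121 F=3629056/1320183 H=1024/335] → run E
t=9: vr[B=1024/423 C=2048/2501 D=3629056/1320183 E=3072/3121 F=3629056/1320183 H=1024/335] → run C
t=10: vr[B=1024/423 C=3072/2501 D=3629056/1320183 E=3072/3121 F=3629056/1320183 H=1024/335] → run E
t=11: vr[B=1024/423 C=3072/2501 D=3629056/1320183 E=4096/3121 F=3629056/1320183 H=1024/335] → run C
t=12: vr[B=1024/423 D=3629056/1320183 E=4096/3121 F=3629056/1320183 H=1024/335] → run E
t=13: vr[B=1024/423 D=3629056/1320183 E=5120/3121 F=3629056/1320183 H=1024/335] → run E
t=14: vr[B=1024/423 D=3629056/1320183 E=6144/3121 F=3629056/1320183 H=1024/335] → run E
t=15: vr[B=1024/423 D=3629056/1320183 F=3629056/1320183 H=1024/335] → run B
t=16: vr[B=2048/423 D=3629056/1320183 F=3629056/1320183 H=1024/335] → run D
t=17: vr[B=2048/423 D=6824960/1320183 F=3629056/1320183 H=1024/335] → run F
t=18: vr[B=2048/423 D=6824960/1320183 F=6824960/1320183 H=1024/335] → run H
t=19: vr[B=2048/423 D=6824960/1320183 F=6824960/1320183 H=2048/335] → run B
t=20: vr[B=1024/141 D=6824960/1320183 F=6824960/1320183 H=2048/335] → run D
t=21: vr[B=1024/141 D=3340288/440061 F=6824960/1320183 H=2048/335] → run F
t=22: vr[B=1024/141 D=3340288/440061 F=3340288/440061 H=2048/335] → run H
t=23: vr[B=1024/141 D=3340288/440061 F=3340288/440061 H=3072/335] → run B
t=24: vr[B=4096/423 D=3340288/440061 F=3340288/440061 H=3072/335] → run D
t=25: vr[B=4096/423 D=13216768/1320183 F=3340288/440061 H=3072/335] → run F
t=26: vr[B=4096/423 D=13216768/1320183 F=13216768/1320183 H=3072/335] → run H
t=27: vr[B=4096/423 D=13216768/1320183 F=13216768/1320183 H=4096/335] → run B
t=28: vr[B=5120/423 D=13216768/1320183 F=13216768/1320183 H=4096/335] → run D
t=29: vr[B=5120/423 D=16412672/1320183 F=13216768/1320183 H=4096/335] → run F
t=30: vr[B=5120/423 D=16412672/1320183 F=16412672/1320183 H=4096/335] → run B
t=31: vr[B=2048/141 D=16412672/1320183 F=16412672/1320183 H=4096/335] → run H
t=32: vr[B=2048/141 D=16412672/1320183 F=16412672/1320183 H=1024/67] → run D
t=33: vr[B=2048/141 F=16412672/1320183 H=1024/67] → run F
t=34: vr[B=2048/141 H=1024/67] → run B
t=35: vr[B=7168/423 H=1024/67] → run H
t=36: vr[B=7168/423] → run B
t=37: (idle)
t=38: (idle)
t=39: (idle)
t=40: (idle)
t=41: (idle)

context switches = 35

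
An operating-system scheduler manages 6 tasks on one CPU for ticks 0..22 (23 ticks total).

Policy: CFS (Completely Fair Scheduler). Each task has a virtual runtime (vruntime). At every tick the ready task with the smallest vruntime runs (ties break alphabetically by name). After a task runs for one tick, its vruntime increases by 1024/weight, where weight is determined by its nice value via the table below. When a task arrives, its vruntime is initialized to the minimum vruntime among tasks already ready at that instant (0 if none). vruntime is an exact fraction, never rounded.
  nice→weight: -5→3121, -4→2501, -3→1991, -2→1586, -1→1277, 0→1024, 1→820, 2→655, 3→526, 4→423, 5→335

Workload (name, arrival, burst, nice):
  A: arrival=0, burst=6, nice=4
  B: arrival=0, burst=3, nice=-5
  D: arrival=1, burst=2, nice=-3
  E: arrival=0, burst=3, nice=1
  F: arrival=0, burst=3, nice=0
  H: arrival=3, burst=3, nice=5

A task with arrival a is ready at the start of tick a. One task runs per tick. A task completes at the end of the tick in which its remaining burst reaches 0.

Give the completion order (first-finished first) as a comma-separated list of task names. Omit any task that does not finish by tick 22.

t=0: vr[A=0 B=0 E=0 F=0] → run A
t=1: vr[A=1024/423 B=0 D=0 E=0 F=0] → run B
t=2: vr[A=1024/423 B=1024/3121 D=0 E=0 F=0] → run D
t=3: vr[A=1024/423 B=1024/3121 D=1024/1991 E=0 F=0 H=0] → run E
t=4: vr[A=1024/423 B=1024/3121 D=1024/1991 E=256/205 F=0 H=0] → run F
t=5: vr[A=1024/423 B=1024/3121 D=1024/1991 E=256/205 F=1 H=0] → run H
t=6: vr[A=1024/423 B=1024/3121 D=1024/1991 E=256/205 F=1 H=1024/335] → run B
t=7: vr[A=1024/423 B=2048/3121 D=1024/1991 E=256/205 F=1 H=1024/335] → run D
t=8: vr[A=1024/423 B=2048/3121 E=256/205 F=1 H=1024/335] → run B
t=9: vr[A=1024/423 E=256/205 F=1 H=1024/335] → run F
t=10: vr[A=1024/423 E=256/205 F=2 H=1024/335] → run E
t=11: vr[A=1024/423 E=512/205 F=2 H=1024/335] → run F
t=12: vr[A=1024/423 E=512/205 H=1024/335] → run A
t=13: vr[A=2048/423 E=512/205 H=1024/335] → run E
t=14: vr[A=2048/423 H=1024/335] → run H
t=15: vr[A=2048/423 H=2048/335] → run A
t=16: vr[A=1024/141 H=2048/335] → run H
t=17: vr[A=1024/141] → run A
t=18: vr[A=4096/423] → run A
t=19: vr[A=5120/423] → run A
t=20: (idle)
t=21: (idle)
t=22: (idle)

completion order = D, B, F, E, H, A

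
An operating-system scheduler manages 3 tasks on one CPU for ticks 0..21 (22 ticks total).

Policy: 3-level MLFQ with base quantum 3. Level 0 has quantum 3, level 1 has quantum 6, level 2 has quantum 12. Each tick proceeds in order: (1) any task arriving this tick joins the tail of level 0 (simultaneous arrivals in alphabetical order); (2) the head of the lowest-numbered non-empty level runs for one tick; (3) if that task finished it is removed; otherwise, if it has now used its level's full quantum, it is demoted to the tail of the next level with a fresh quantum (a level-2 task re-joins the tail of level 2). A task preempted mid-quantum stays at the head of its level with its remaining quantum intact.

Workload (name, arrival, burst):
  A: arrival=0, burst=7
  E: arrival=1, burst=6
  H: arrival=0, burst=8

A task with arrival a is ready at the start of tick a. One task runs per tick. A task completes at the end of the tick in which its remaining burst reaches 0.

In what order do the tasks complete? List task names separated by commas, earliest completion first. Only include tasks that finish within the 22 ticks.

completion order = A, H, E

t=0: L0/L1/L2 = AH/-/- → run A
t=1: L0/L1/L2 = AHE/-/- → run A
t=2: L0/L1/L2 = AHE/-/- → run A
t=3: L0/L1/L2 = HE/A/- → run H
t=4: L0/L1/L2 = HE/A/- → run H
t=5: L0/L1/L2 = HE/A/- → run H
t=6: L0/L1/L2 = E/AH/- → run E
t=7: L0/L1/L2 = E/AH/- → run E
t=8: L0/L1/L2 = E/AH/- → run E
t=9: L0/L1/L2 = -/AHE/- → run A
t=10: L0/L1/L2 = -/AHE/- → run A
t=11: L0/L1/L2 = -/AHE/- → run A
t=12: L0/L1/L2 = -/AHE/- → run A
t=13: L0/L1/L2 = -/HE/- → run H
t=14: L0/L1/L2 = -/HE/- → run H
t=15: L0/L1/L2 = -/HE/- → run H
t=16: L0/L1/L2 = -/HE/- → run H
t=17: L0/L1/L2 = -/HE/- → run H
t=18: L0/L1/L2 = -/E/- → run E
t=19: L0/L1/L2 = -/E/- → run E
t=20: L0/L1/L2 = -/E/- → run E
t=21: (idle)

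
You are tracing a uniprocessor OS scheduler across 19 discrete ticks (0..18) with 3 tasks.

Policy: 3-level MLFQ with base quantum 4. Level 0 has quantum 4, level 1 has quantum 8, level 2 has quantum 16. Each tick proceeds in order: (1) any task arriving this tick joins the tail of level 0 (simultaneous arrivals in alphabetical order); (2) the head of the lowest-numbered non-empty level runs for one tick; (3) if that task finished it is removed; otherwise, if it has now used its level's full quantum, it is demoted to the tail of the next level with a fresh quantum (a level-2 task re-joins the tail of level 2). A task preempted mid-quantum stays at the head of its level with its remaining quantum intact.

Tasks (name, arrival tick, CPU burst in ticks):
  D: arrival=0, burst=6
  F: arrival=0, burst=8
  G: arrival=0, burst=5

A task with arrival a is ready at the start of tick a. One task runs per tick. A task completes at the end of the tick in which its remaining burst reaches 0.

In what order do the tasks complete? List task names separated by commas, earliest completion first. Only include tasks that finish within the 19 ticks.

completion order = D, F, G

t=0: L0/L1/L2 = DFG/-/- → run D
t=1: L0/L1/L2 = DFG/-/- → run D
t=2: L0/L1/L2 = DFG/-/- → run D
t=3: L0/L1/L2 = DFG/-/- → run D
t=4: L0/L1/L2 = FG/D/- → run F
t=5: L0/L1/L2 = FG/D/- → run F
t=6: L0/L1/L2 = FG/D/- → run F
t=7: L0/L1/L2 = FG/D/- → run F
t=8: L0/L1/L2 = G/DF/- → run G
t=9: L0/L1/L2 = G/DF/- → run G
t=10: L0/L1/L2 = G/DF/- → run G
t=11: L0/L1/L2 = G/DF/- → run G
t=12: L0/L1/L2 = -/DFG/- → run D
t=13: L0/L1/L2 = -/DFG/- → run D
t=14: L0/L1/L2 = -/FG/- → run F
t=15: L0/L1/L2 = -/FG/- → run F
t=16: L0/L1/L2 = -/FG/- → run F
t=17: L0/L1/L2 = -/FG/- → run F
t=18: L0/L1/L2 = -/G/- → run G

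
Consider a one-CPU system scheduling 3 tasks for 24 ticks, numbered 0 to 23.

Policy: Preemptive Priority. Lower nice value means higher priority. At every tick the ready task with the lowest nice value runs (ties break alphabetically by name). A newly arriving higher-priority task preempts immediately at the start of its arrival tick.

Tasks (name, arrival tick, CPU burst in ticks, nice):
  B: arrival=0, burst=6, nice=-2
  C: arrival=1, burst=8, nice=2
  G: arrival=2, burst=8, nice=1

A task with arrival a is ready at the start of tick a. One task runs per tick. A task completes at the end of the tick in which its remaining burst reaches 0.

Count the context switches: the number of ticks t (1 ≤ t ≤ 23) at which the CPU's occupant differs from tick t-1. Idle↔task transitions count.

t=0: ready={B} → run B
t=1: ready={B,C} → run B
t=2: ready={B,C,G} → run B
t=3: ready={B,C,G} → run B
t=4: ready={B,C,G} → run B
t=5: ready={B,C,G} → run B
t=6: ready={C,G} → run G
t=7: ready={C,G} → run G
t=8: ready={C,G} → run G
t=9: ready={C,G} → run G
t=10: ready={C,G} → run G
t=11: ready={C,G} → run G
t=12: ready={C,G} → run G
t=13: ready={C,G} → run G
t=14: ready={C} → run C
t=15: ready={C} → run C
t=16: ready={C} → run C
t=17: ready={C} → run C
t=18: ready={C} → run C
t=19: ready={C} → run C
t=20: ready={C} → run C
t=21: ready={C} → run C
t=22: (idle)
t=23: (idle)

context switches = 3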